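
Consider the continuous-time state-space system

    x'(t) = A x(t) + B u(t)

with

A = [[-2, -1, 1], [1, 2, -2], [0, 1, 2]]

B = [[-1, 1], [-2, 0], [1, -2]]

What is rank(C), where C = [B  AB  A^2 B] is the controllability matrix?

3

AB = [[5, -4], [-7, 5], [0, -4]]
A^2B = [[-3, -1], [-9, 14], [-7, -3]]
Controllability matrix C = [B  AB  A^2B] = [[-1, 1, 5, -4, -3, -1], [-2, 0, -7, 5, -9, 14], [1, -2, 0, -4, -7, -3]]
Take the 3×3 submatrix of C formed by columns 1, 2, 3: [[-1, 1, 5], [-2, 0, -7], [1, -2, 0]]. Its determinant is (-1)·(0·0 - (-7)·(-2)) - 1·((-2)·0 - (-7)·1) + 5·((-2)·(-2) - 0·1) = (-1)·(-14) - 1·7 + 5·4 = 27 ≠ 0.
So rank(C) ≥ 3; since C has 3 rows, rank(C) = 3.
rank(C) = 3 = n, so the pair (A, B) is completely controllable.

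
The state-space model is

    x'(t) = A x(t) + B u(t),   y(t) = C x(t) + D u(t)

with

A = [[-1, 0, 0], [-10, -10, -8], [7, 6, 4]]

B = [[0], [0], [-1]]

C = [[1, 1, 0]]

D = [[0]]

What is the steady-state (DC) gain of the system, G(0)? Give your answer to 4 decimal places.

G(0) = C(-A)^{-1}B + D = -C A^{-1} B + D.
det A = -8, so A^{-1} = (1/-8)·adj(A) = [[-1, 0, 0], [2, 1/2, 1], [-5/4, -3/4, -5/4]]
A^{-1} B = [0, -1, 5/4]^T
C A^{-1} B = -1
G(0) = D - C A^{-1} B = 0 - (-1) = 1

1.0000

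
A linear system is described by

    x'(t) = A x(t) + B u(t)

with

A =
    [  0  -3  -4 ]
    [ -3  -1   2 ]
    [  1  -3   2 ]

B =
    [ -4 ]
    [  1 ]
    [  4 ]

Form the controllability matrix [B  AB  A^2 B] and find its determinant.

5913

AB = [[-19], [19], [1]]
A^2B = [[-61], [40], [-74]]
Controllability matrix C = [B  AB  A^2B] = [[-4, -19, -61], [1, 19, 40], [4, 1, -74]]
Expanding along the first row, det(C) = (-4)·(19·(-74) - 40·1) - (-19)·(1·(-74) - 40·4) + (-61)·(1·1 - 19·4) = (-4)·(-1446) - (-19)·(-234) + (-61)·(-75) = 5913
Since det(C) ≠ 0, rank(C) = 3 and the system is completely controllable.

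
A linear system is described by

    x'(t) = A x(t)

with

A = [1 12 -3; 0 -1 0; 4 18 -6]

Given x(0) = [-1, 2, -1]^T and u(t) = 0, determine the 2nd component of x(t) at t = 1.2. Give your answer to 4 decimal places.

0.6024

det(sI - A) = s^3 - (tr A)s^2 + (M11 + M22 + M33)s - det A, where Mii is the 2×2 principal minor of A obtained by deleting row i and column i.
tr A = 1 + (-1) + (-6) = -6; M11 = (-1)·(-6) - 0·18 = 6 - 0 = 6; M22 = 1·(-6) - (-3)·4 = -6 - (-12) = 6; M33 = 1·(-1) - 12·0 = -1 - 0 = -1; sum of minors = 11.
det A = 1·((-1)·(-6) - 0·18) - 12·(0·(-6) - 0·4) + (-3)·(0·18 - (-1)·4) = 1·6 - 12·0 + (-3)·4 = -6.
So p(s) = det(sI - A) = s^3 + 6s^2 + 11s + 6.
Rational-root test: any integer root divides 6. Testing small divisors, s = -1 works: p(-1) = -1 + 6 + (-11) + 6 = 0, so (s + 1) is a factor.
Dividing, p(s) = (s + 1)(s^2 + 5s + 6).
Factor s^2 + 5s + 6: two numbers with sum -5 and product 6 are -2 and -3, so s^2 + 5s + 6 = (s + 2)(s + 3).
Hence p(s) = (s + 1) (s + 2) (s + 3), with roots -3, -2, -1.
The eigenvalues -3, -2, -1 are distinct and real, so A is diagonalisable and x(t) = e^{At} x(0) = V diag(e^{λ_i t}) V^{-1} x(0), where the columns of V are the eigenvectors.
λ = -3: A - (-3)I = [[4, 12, -3], [0, 2, 0], [4, 18, -3]]. v must be orthogonal to every row; (row 1) × (row 2) = [6, 0, 8], so take v_1 = [3, 0, 4]^T.
λ = -2: A - (-2)I = [[3, 12, -3], [0, 1, 0], [4, 18, -4]]. v must be orthogonal to every row; (row 1) × (row 2) = [3, 0, 3], so take v_2 = [-1, 0, -1]^T.
λ = -1: A - (-1)I = [[2, 12, -3], [0, 0, 0], [4, 18, -5]]. v must be orthogonal to every row; (row 1) × (row 3) = [-6, -2, -12], so take v_3 = [3, 1, 6]^T.
V = [v_1 v_2 v_3] = [[3, -1, 3], [0, 0, 1], [4, -1, 6]] has det V = -1, so V^{-1} = adj(V)/det V = [[-1, -3, 1], [-4, -6, 3], [0, 1, 0]].
Modal coordinates z(0) = V^{-1} x(0): (-1)·(-1) + (-3)·2 + 1·(-1) = -6; (-4)·(-1) + (-6)·2 + 3·(-1) = -11; 0·(-1) + 1·2 + 0·(-1) = 2; so z(0) = [-6, -11, 2]^T.
x_2(t) = Σ_i (v_i)_2 · z_i(0) · e^{λ_i t} (row 2 of V times the modal terms).
x_2(1.2) = 0·(-6)·e^{-3·1.2} + 0·(-11)·e^{-2·1.2} + 1·2·e^{-1·1.2} = 0·0.027324 + 0·0.090718 + 2·0.301194 = 0.6024.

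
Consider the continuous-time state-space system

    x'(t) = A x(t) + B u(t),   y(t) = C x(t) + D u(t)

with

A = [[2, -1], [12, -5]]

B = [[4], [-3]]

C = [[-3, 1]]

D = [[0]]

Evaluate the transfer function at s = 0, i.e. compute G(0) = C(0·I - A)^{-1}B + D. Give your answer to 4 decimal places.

G(0) = C(-A)^{-1}B + D = -C A^{-1} B + D.
det A = 2, so A^{-1} = (1/2)·adj(A) = [[-5/2, 1/2], [-6, 1]]
A^{-1} B = [-23/2, -27]^T
C A^{-1} B = 15/2
G(0) = D - C A^{-1} B = 0 - (15/2) = -15/2 ≈ -7.5000

-7.5000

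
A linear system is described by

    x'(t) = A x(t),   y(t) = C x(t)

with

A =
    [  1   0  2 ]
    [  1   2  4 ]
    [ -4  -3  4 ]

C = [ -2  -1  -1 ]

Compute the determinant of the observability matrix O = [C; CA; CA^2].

-258

CA = [[1, 1, -12]]
CA^2 = [[50, 38, -42]]
Observability matrix O = [C; CA; CA^2] = [[-2, -1, -1], [1, 1, -12], [50, 38, -42]]
Expanding along the first row, det(O) = (-2)·(1·(-42) - (-12)·38) - (-1)·(1·(-42) - (-12)·50) + (-1)·(1·38 - 1·50) = (-2)·414 - (-1)·558 + (-1)·(-12) = -258
Since det(O) ≠ 0, rank(O) = 3 and the system is completely observable.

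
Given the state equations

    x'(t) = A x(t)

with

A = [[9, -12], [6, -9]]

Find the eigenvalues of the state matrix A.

det(sI - A) = s^2 - (tr A)s + det A, with tr A = 9 + (-9) = 0 and det A = 9·(-9) - (-12)·6 = -81 - (-72) = -9.
So p(s) = det(sI - A) = s^2 - 9.
Factor s^2 - 9: two numbers with sum 0 and product -9 are 3 and -3, so s^2 - 9 = (s - 3)(s + 3).
Hence p(s) = (s - 3) (s + 3), with roots -3, 3.
At least one eigenvalue has non-negative real part, so the system is not asymptotically stable.

-3, 3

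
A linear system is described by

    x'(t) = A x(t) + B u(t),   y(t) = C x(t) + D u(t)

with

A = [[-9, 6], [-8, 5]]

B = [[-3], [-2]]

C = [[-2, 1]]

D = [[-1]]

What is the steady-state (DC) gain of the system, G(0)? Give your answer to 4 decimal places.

G(0) = C(-A)^{-1}B + D = -C A^{-1} B + D.
det A = 3, so A^{-1} = (1/3)·adj(A) = [[5/3, -2], [8/3, -3]]
A^{-1} B = [-1, -2]^T
C A^{-1} B = 0
G(0) = D - C A^{-1} B = -1 - (0) = -1

-1.0000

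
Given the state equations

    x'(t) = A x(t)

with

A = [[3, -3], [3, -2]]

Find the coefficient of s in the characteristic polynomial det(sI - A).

For a 2×2 matrix, det(sI - A) = s^2 - (tr A)s + det A.
tr A = 1, det A = 3.
So p(s) = s^2 - s + 3.
The coefficient of s is -1.

-1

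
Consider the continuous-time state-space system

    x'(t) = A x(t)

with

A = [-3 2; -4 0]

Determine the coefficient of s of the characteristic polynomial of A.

3

For a 2×2 matrix, det(sI - A) = s^2 - (tr A)s + det A.
tr A = -3, det A = 8.
So p(s) = s^2 + 3s + 8.
The coefficient of s is 3.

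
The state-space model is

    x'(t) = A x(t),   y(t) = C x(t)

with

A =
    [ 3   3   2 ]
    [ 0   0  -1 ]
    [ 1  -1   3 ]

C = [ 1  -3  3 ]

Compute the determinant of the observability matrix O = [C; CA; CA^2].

CA = [[6, 0, 14]]
CA^2 = [[32, 4, 54]]
Observability matrix O = [C; CA; CA^2] = [[1, -3, 3], [6, 0, 14], [32, 4, 54]]
Expanding along the first row, det(O) = 1·(0·54 - 14·4) - (-3)·(6·54 - 14·32) + 3·(6·4 - 0·32) = 1·(-56) - (-3)·(-124) + 3·24 = -356
Since det(O) ≠ 0, rank(O) = 3 and the system is completely observable.

-356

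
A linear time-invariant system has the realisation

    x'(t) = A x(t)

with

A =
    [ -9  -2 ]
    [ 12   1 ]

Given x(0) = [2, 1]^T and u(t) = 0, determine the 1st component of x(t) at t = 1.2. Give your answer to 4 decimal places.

det(sI - A) = s^2 - (tr A)s + det A, with tr A = (-9) + 1 = -8 and det A = (-9)·1 - (-2)·12 = -9 - (-24) = 15.
So p(s) = det(sI - A) = s^2 + 8s + 15.
Factor s^2 + 8s + 15: two numbers with sum -8 and product 15 are -3 and -5, so s^2 + 8s + 15 = (s + 3)(s + 5).
Hence p(s) = (s + 3) (s + 5), with roots -5, -3.
The eigenvalues -5, -3 are distinct and real, so A is diagonalisable and x(t) = e^{At} x(0) = V diag(e^{λ_i t}) V^{-1} x(0), where the columns of V are the eigenvectors.
λ = -5: A - (-5)I = [[-4, -2], [12, 6]]. Row 1 gives (-4)·v1 + (-2)·v2 = 0, so take v_1 = [-1, 2]^T.
λ = -3: A - (-3)I = [[-6, -2], [12, 4]]. Row 1 gives (-6)·v1 + (-2)·v2 = 0, so take v_2 = [1, -3]^T.
V = [v_1 v_2] = [[-1, 1], [2, -3]] has det V = 1, so V^{-1} = adj(V)/det V = [[-3, -1], [-2, -1]].
Modal coordinates z(0) = V^{-1} x(0): (-3)·2 + (-1)·1 = -7; (-2)·2 + (-1)·1 = -5; so z(0) = [-7, -5]^T.
x_1(t) = Σ_i (v_i)_1 · z_i(0) · e^{λ_i t} (row 1 of V times the modal terms).
x_1(1.2) = (-1)·(-7)·e^{-5·1.2} + 1·(-5)·e^{-3·1.2} = 7·0.002479 + (-5)·0.027324 = -0.1193.

-0.1193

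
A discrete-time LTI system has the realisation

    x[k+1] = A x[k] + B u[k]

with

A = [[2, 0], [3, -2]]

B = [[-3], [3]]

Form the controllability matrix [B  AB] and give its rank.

2

AB = [[-6], [-15]]
Controllability matrix C = [B  AB] = [[-3, -6], [3, -15]]
det(C) = (-3)·(-15) - (-6)·3 = 45 - (-18) = 63 ≠ 0, so rank(C) = 2.
rank(C) = 2 = n, so the pair (A, B) is completely controllable.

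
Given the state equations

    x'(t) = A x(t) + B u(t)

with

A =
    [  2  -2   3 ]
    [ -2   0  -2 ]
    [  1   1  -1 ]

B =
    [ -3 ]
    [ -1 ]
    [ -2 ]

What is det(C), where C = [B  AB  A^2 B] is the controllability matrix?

AB = [[-10], [10], [-2]]
A^2B = [[-46], [24], [2]]
Controllability matrix C = [B  AB  A^2B] = [[-3, -10, -46], [-1, 10, 24], [-2, -2, 2]]
Expanding along the first row, det(C) = (-3)·(10·2 - 24·(-2)) - (-10)·((-1)·2 - 24·(-2)) + (-46)·((-1)·(-2) - 10·(-2)) = (-3)·68 - (-10)·46 + (-46)·22 = -756
Since det(C) ≠ 0, rank(C) = 3 and the system is completely controllable.

-756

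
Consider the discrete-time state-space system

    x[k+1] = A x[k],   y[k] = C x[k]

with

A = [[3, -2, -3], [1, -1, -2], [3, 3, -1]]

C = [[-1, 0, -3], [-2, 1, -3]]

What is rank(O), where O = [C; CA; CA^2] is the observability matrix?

CA = [[-12, -7, 6], [-14, -6, 7]]
CA^2 = [[-25, 49, 44], [-27, 55, 47]]
Observability matrix O = [C; CA; CA^2] = [[-1, 0, -3], [-2, 1, -3], [-12, -7, 6], [-14, -6, 7], [-25, 49, 44], [-27, 55, 47]]
Take the 3×3 submatrix of O formed by rows 1, 2, 3: [[-1, 0, -3], [-2, 1, -3], [-12, -7, 6]]. Its determinant is (-1)·(1·6 - (-3)·(-7)) - 0·((-2)·6 - (-3)·(-12)) + (-3)·((-2)·(-7) - 1·(-12)) = (-1)·(-15) - 0·(-48) + (-3)·26 = -63 ≠ 0.
So rank(O) ≥ 3; since O has 3 columns, rank(O) = 3.
rank(O) = 3 = n, so the pair (A, C) is completely observable.

3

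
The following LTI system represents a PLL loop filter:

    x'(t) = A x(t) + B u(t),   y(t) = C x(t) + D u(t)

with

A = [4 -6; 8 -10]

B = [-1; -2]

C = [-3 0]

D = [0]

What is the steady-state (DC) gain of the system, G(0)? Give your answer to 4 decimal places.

-0.7500

G(0) = C(-A)^{-1}B + D = -C A^{-1} B + D.
det A = 8, so A^{-1} = (1/8)·adj(A) = [[-5/4, 3/4], [-1, 1/2]]
A^{-1} B = [-1/4, 0]^T
C A^{-1} B = 3/4
G(0) = D - C A^{-1} B = 0 - (3/4) = -3/4 ≈ -0.7500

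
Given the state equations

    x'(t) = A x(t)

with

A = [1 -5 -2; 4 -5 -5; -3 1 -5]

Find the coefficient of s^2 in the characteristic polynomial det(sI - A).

Expand det(sI - A) for the 3×3 matrix.
p(s) = s^3 + 9s^2 + 34s + 123.
(Check: constant term = det(-A) = (-1)^3 det A = 123; coefficient of s^2 = -tr A = 9.)
The coefficient of s^2 is 9.

9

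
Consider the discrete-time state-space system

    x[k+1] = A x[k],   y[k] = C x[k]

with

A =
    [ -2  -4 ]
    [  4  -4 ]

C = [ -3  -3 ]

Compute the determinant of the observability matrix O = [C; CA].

CA = [[-6, 24]]
Observability matrix O = [C; CA] = [[-3, -3], [-6, 24]]
det(O) = (-3)·24 - (-3)·(-6) = -72 - 18 = -90
Since det(O) ≠ 0, rank(O) = 2 and the system is completely observable.

-90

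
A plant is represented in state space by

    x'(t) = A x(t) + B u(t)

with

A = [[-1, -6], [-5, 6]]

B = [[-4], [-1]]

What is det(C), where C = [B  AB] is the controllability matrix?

AB = [[10], [14]]
Controllability matrix C = [B  AB] = [[-4, 10], [-1, 14]]
det(C) = (-4)·14 - 10·(-1) = -56 - (-10) = -46
Since det(C) ≠ 0, rank(C) = 2 and the system is completely controllable.

-46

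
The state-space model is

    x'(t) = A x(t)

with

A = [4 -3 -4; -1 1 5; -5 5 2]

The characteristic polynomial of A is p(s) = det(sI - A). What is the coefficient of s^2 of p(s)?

-7

Expand det(sI - A) for the 3×3 matrix.
p(s) = s^3 - 7s^2 - 34s + 23.
(Check: constant term = det(-A) = (-1)^3 det A = 23; coefficient of s^2 = -tr A = -7.)
The coefficient of s^2 is -7.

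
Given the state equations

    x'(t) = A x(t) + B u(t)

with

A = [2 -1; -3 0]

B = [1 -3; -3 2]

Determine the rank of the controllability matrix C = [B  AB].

AB = [[5, -8], [-3, 9]]
Controllability matrix C = [B  AB] = [[1, -3, 5, -8], [-3, 2, -3, 9]]
Take the 2×2 submatrix of C formed by columns 1, 2: [[1, -3], [-3, 2]]. Its determinant is 1·2 - (-3)·(-3) = 2 - 9 = -7 ≠ 0.
So rank(C) ≥ 2; since C has 2 rows, rank(C) = 2.
rank(C) = 2 = n, so the pair (A, B) is completely controllable.

2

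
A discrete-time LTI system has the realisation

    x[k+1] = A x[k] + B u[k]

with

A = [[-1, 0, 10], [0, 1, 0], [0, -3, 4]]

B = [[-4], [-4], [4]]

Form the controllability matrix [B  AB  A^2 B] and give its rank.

2

AB = [[44], [-4], [28]]
A^2B = [[236], [-4], [124]]
Controllability matrix C = [B  AB  A^2B] = [[-4, 44, 236], [-4, -4, -4], [4, 28, 124]]
The rows r1, r2, r3 of C are linearly dependent: -r1 + 3·r2 + 2·r3 = 0 (check each entry), so rank(C) ≤ 2.
The 2×2 minor from rows 1, 2, columns 1, 2 is (-4)·(-4) - 44·(-4) = 16 - (-176) = 192 ≠ 0, so rank(C) = 2.
rank(C) = 2 < n = 3, so the pair (A, B) is not completely controllable.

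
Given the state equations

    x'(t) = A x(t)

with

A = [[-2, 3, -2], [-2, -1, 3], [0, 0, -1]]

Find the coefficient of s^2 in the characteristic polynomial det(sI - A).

4

Expand det(sI - A) for the 3×3 matrix.
p(s) = s^3 + 4s^2 + 11s + 8.
(Check: constant term = det(-A) = (-1)^3 det A = 8; coefficient of s^2 = -tr A = 4.)
The coefficient of s^2 is 4.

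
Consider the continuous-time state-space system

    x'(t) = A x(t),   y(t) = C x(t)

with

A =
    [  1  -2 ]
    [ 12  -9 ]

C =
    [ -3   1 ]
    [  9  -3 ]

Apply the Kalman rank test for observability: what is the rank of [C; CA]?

CA = [[9, -3], [-27, 9]]
Observability matrix O = [C; CA] = [[-3, 1], [9, -3], [9, -3], [-27, 9]]
Every row of O is a scalar multiple of row 1 = [-3, 1] (multipliers 1, -3, -3, 9), so the rows span a one-dimensional space.
O ≠ 0, hence rank(O) = 1.
rank(O) = 1 < n = 2, so the pair (A, C) is not completely observable.

1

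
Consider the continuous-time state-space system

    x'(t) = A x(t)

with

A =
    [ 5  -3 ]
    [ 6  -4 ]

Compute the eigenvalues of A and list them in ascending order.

-1, 2

det(sI - A) = s^2 - (tr A)s + det A, with tr A = 5 + (-4) = 1 and det A = 5·(-4) - (-3)·6 = -20 - (-18) = -2.
So p(s) = det(sI - A) = s^2 - s - 2.
Factor s^2 - s - 2: two numbers with sum 1 and product -2 are 2 and -1, so s^2 - s - 2 = (s - 2)(s + 1).
Hence p(s) = (s - 2) (s + 1), with roots -1, 2.
At least one eigenvalue has non-negative real part, so the system is not asymptotically stable.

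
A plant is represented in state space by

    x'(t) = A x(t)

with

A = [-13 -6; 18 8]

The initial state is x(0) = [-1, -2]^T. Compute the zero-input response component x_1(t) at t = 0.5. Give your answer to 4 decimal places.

det(sI - A) = s^2 - (tr A)s + det A, with tr A = (-13) + 8 = -5 and det A = (-13)·8 - (-6)·18 = -104 - (-108) = 4.
So p(s) = det(sI - A) = s^2 + 5s + 4.
Factor s^2 + 5s + 4: two numbers with sum -5 and product 4 are -1 and -4, so s^2 + 5s + 4 = (s + 1)(s + 4).
Hence p(s) = (s + 1) (s + 4), with roots -4, -1.
The eigenvalues -4, -1 are distinct and real, so A is diagonalisable and x(t) = e^{At} x(0) = V diag(e^{λ_i t}) V^{-1} x(0), where the columns of V are the eigenvectors.
λ = -4: A - (-4)I = [[-9, -6], [18, 12]]. Row 1 gives (-9)·v1 + (-6)·v2 = 0, so take v_1 = [2, -3]^T.
λ = -1: A - (-1)I = [[-12, -6], [18, 9]]. Row 1 gives (-12)·v1 + (-6)·v2 = 0, so take v_2 = [-1, 2]^T.
V = [v_1 v_2] = [[2, -1], [-3, 2]] has det V = 1, so V^{-1} = adj(V)/det V = [[2, 1], [3, 2]].
Modal coordinates z(0) = V^{-1} x(0): 2·(-1) + 1·(-2) = -4; 3·(-1) + 2·(-2) = -7; so z(0) = [-4, -7]^T.
x_1(t) = Σ_i (v_i)_1 · z_i(0) · e^{λ_i t} (row 1 of V times the modal terms).
x_1(0.5) = 2·(-4)·e^{-4·0.5} + (-1)·(-7)·e^{-1·0.5} = (-8)·0.135335 + 7·0.606531 = 3.1630.

3.1630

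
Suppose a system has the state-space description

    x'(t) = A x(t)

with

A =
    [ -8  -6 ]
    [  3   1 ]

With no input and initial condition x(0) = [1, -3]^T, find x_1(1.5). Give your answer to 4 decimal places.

det(sI - A) = s^2 - (tr A)s + det A, with tr A = (-8) + 1 = -7 and det A = (-8)·1 - (-6)·3 = -8 - (-18) = 10.
So p(s) = det(sI - A) = s^2 + 7s + 10.
Factor s^2 + 7s + 10: two numbers with sum -7 and product 10 are -2 and -5, so s^2 + 7s + 10 = (s + 2)(s + 5).
Hence p(s) = (s + 2) (s + 5), with roots -5, -2.
The eigenvalues -5, -2 are distinct and real, so A is diagonalisable and x(t) = e^{At} x(0) = V diag(e^{λ_i t}) V^{-1} x(0), where the columns of V are the eigenvectors.
λ = -5: A - (-5)I = [[-3, -6], [3, 6]]. Row 1 gives (-3)·v1 + (-6)·v2 = 0, so take v_1 = [-2, 1]^T.
λ = -2: A - (-2)I = [[-6, -6], [3, 3]]. Row 1 gives (-6)·v1 + (-6)·v2 = 0, so take v_2 = [-1, 1]^T.
V = [v_1 v_2] = [[-2, -1], [1, 1]] has det V = -1, so V^{-1} = adj(V)/det V = [[-1, -1], [1, 2]].
Modal coordinates z(0) = V^{-1} x(0): (-1)·1 + (-1)·(-3) = 2; 1·1 + 2·(-3) = -5; so z(0) = [2, -5]^T.
x_1(t) = Σ_i (v_i)_1 · z_i(0) · e^{λ_i t} (row 1 of V times the modal terms).
x_1(1.5) = (-2)·2·e^{-5·1.5} + (-1)·(-5)·e^{-2·1.5} = (-4)·0.000553 + 5·0.049787 = 0.2467.

0.2467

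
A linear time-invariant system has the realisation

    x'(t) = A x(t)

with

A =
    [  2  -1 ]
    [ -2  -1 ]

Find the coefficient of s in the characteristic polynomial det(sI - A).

For a 2×2 matrix, det(sI - A) = s^2 - (tr A)s + det A.
tr A = 1, det A = -4.
So p(s) = s^2 - s - 4.
The coefficient of s is -1.

-1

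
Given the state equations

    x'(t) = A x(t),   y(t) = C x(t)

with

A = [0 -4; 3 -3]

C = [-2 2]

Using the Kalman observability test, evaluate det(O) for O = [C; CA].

-16

CA = [[6, 2]]
Observability matrix O = [C; CA] = [[-2, 2], [6, 2]]
det(O) = (-2)·2 - 2·6 = -4 - 12 = -16
Since det(O) ≠ 0, rank(O) = 2 and the system is completely observable.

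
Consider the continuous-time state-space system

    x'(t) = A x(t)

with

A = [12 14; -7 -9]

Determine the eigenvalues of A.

-2, 5

det(sI - A) = s^2 - (tr A)s + det A, with tr A = 12 + (-9) = 3 and det A = 12·(-9) - 14·(-7) = -108 - (-98) = -10.
So p(s) = det(sI - A) = s^2 - 3s - 10.
Factor s^2 - 3s - 10: two numbers with sum 3 and product -10 are 5 and -2, so s^2 - 3s - 10 = (s - 5)(s + 2).
Hence p(s) = (s - 5) (s + 2), with roots -2, 5.
At least one eigenvalue has non-negative real part, so the system is not asymptotically stable.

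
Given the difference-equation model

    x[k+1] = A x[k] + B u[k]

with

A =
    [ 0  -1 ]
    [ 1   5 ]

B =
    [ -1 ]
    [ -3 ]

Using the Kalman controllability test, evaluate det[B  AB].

25

AB = [[3], [-16]]
Controllability matrix C = [B  AB] = [[-1, 3], [-3, -16]]
det(C) = (-1)·(-16) - 3·(-3) = 16 - (-9) = 25
Since det(C) ≠ 0, rank(C) = 2 and the system is completely controllable.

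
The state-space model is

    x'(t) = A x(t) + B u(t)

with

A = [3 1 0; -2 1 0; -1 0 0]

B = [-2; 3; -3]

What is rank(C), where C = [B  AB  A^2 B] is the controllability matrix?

3

AB = [[-3], [7], [2]]
A^2B = [[-2], [13], [3]]
Controllability matrix C = [B  AB  A^2B] = [[-2, -3, -2], [3, 7, 13], [-3, 2, 3]]
det(C) = (-2)·(7·3 - 13·2) - (-3)·(3·3 - 13·(-3)) + (-2)·(3·2 - 7·(-3)) = (-2)·(-5) - (-3)·48 + (-2)·27 = 100 ≠ 0, so rank(C) = 3.
rank(C) = 3 = n, so the pair (A, B) is completely controllable.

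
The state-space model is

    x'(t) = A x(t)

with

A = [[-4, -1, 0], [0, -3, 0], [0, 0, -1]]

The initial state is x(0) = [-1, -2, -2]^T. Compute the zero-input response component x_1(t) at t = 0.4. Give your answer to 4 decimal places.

det(sI - A) = s^3 - (tr A)s^2 + (M11 + M22 + M33)s - det A, where Mii is the 2×2 principal minor of A obtained by deleting row i and column i.
tr A = (-4) + (-3) + (-1) = -8; M11 = (-3)·(-1) - 0·0 = 3 - 0 = 3; M22 = (-4)·(-1) - 0·0 = 4 - 0 = 4; M33 = (-4)·(-3) - (-1)·0 = 12 - 0 = 12; sum of minors = 19.
det A = (-4)·((-3)·(-1) - 0·0) - (-1)·(0·(-1) - 0·0) + 0·(0·0 - (-3)·0) = (-4)·3 - (-1)·0 + 0·0 = -12.
So p(s) = det(sI - A) = s^3 + 8s^2 + 19s + 12.
Rational-root test: any integer root divides 12. Testing small divisors, s = -1 works: p(-1) = -1 + 8 + (-19) + 12 = 0, so (s + 1) is a factor.
Dividing, p(s) = (s + 1)(s^2 + 7s + 12).
Factor s^2 + 7s + 12: two numbers with sum -7 and product 12 are -3 and -4, so s^2 + 7s + 12 = (s + 3)(s + 4).
Hence p(s) = (s + 1) (s + 3) (s + 4), with roots -4, -3, -1.
The eigenvalues -4, -3, -1 are distinct and real, so A is diagonalisable and x(t) = e^{At} x(0) = V diag(e^{λ_i t}) V^{-1} x(0), where the columns of V are the eigenvectors.
λ = -4: A - (-4)I = [[0, -1, 0], [0, 1, 0], [0, 0, 3]]. v must be orthogonal to every row; (row 1) × (row 3) = [-3, 0, 0], so take v_1 = [1, 0, 0]^T.
λ = -3: A - (-3)I = [[-1, -1, 0], [0, 0, 0], [0, 0, 2]]. v must be orthogonal to every row; (row 1) × (row 3) = [-2, 2, 0], so take v_2 = [-1, 1, 0]^T.
λ = -1: A - (-1)I = [[-3, -1, 0], [0, -2, 0], [0, 0, 0]]. v must be orthogonal to every row; (row 1) × (row 2) = [0, 0, 6], so take v_3 = [0, 0, 1]^T.
V = [v_1 v_2 v_3] = [[1, -1, 0], [0, 1, 0], [0, 0, 1]] has det V = 1, so V^{-1} = adj(V)/det V = [[1, 1, 0], [0, 1, 0], [0, 0, 1]].
Modal coordinates z(0) = V^{-1} x(0): 1·(-1) + 1·(-2) + 0·(-2) = -3; 0·(-1) + 1·(-2) + 0·(-2) = -2; 0·(-1) + 0·(-2) + 1·(-2) = -2; so z(0) = [-3, -2, -2]^T.
x_1(t) = Σ_i (v_i)_1 · z_i(0) · e^{λ_i t} (row 1 of V times the modal terms).
x_1(0.4) = 1·(-3)·e^{-4·0.4} + (-1)·(-2)·e^{-3·0.4} + 0·(-2)·e^{-1·0.4} = (-3)·0.201897 + 2·0.301194 + 0·0.670320 = -0.0033.

-0.0033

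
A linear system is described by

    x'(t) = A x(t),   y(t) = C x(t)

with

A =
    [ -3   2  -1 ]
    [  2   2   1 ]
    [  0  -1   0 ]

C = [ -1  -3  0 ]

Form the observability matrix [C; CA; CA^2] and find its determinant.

3

CA = [[-3, -8, -2]]
CA^2 = [[-7, -20, -5]]
Observability matrix O = [C; CA; CA^2] = [[-1, -3, 0], [-3, -8, -2], [-7, -20, -5]]
Expanding along the first row, det(O) = (-1)·((-8)·(-5) - (-2)·(-20)) - (-3)·((-3)·(-5) - (-2)·(-7)) + 0·((-3)·(-20) - (-8)·(-7)) = (-1)·0 - (-3)·1 + 0·4 = 3
Since det(O) ≠ 0, rank(O) = 3 and the system is completely observable.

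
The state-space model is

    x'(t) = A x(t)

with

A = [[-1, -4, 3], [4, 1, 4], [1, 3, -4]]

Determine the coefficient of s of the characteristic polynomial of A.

Expand det(sI - A) for the 3×3 matrix.
p(s) = s^3 + 4s^2 + 31.
(Check: constant term = det(-A) = (-1)^3 det A = 31; coefficient of s^2 = -tr A = 4.)
The coefficient of s is 0.

0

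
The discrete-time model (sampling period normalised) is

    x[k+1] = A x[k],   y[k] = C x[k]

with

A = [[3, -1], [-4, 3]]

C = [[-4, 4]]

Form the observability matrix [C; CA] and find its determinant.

CA = [[-28, 16]]
Observability matrix O = [C; CA] = [[-4, 4], [-28, 16]]
det(O) = (-4)·16 - 4·(-28) = -64 - (-112) = 48
Since det(O) ≠ 0, rank(O) = 2 and the system is completely observable.

48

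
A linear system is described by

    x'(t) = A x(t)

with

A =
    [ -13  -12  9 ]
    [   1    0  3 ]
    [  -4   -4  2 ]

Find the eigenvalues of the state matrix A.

det(sI - A) = s^3 - (tr A)s^2 + (M11 + M22 + M33)s - det A, where Mii is the 2×2 principal minor of A obtained by deleting row i and column i.
tr A = (-13) + 0 + 2 = -11; M11 = 0·2 - 3·(-4) = 0 - (-12) = 12; M22 = (-13)·2 - 9·(-4) = -26 - (-36) = 10; M33 = (-13)·0 - (-12)·1 = 0 - (-12) = 12; sum of minors = 34.
det A = (-13)·(0·2 - 3·(-4)) - (-12)·(1·2 - 3·(-4)) + 9·(1·(-4) - 0·(-4)) = (-13)·12 - (-12)·14 + 9·(-4) = -24.
So p(s) = det(sI - A) = s^3 + 11s^2 + 34s + 24.
Rational-root test: any integer root divides 24. Testing small divisors, s = -1 works: p(-1) = -1 + 11 + (-34) + 24 = 0, so (s + 1) is a factor.
Dividing, p(s) = (s + 1)(s^2 + 10s + 24).
Factor s^2 + 10s + 24: two numbers with sum -10 and product 24 are -4 and -6, so s^2 + 10s + 24 = (s + 4)(s + 6).
Hence p(s) = (s + 1) (s + 4) (s + 6), with roots -6, -4, -1.
All eigenvalues have negative real part, so the system is asymptotically stable.

-6, -4, -1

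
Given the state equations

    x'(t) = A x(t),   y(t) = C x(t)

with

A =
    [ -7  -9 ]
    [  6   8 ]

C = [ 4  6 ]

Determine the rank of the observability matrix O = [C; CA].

1

CA = [[8, 12]]
Observability matrix O = [C; CA] = [[4, 6], [8, 12]]
Every row of O is a scalar multiple of row 1 = [4, 6] (multipliers 1, 2), so the rows span a one-dimensional space.
O ≠ 0, hence rank(O) = 1.
rank(O) = 1 < n = 2, so the pair (A, C) is not completely observable.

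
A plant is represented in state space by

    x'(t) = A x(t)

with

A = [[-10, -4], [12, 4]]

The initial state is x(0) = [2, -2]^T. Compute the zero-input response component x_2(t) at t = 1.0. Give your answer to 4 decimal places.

det(sI - A) = s^2 - (tr A)s + det A, with tr A = (-10) + 4 = -6 and det A = (-10)·4 - (-4)·12 = -40 - (-48) = 8.
So p(s) = det(sI - A) = s^2 + 6s + 8.
Factor s^2 + 6s + 8: two numbers with sum -6 and product 8 are -2 and -4, so s^2 + 6s + 8 = (s + 2)(s + 4).
Hence p(s) = (s + 2) (s + 4), with roots -4, -2.
The eigenvalues -4, -2 are distinct and real, so A is diagonalisable and x(t) = e^{At} x(0) = V diag(e^{λ_i t}) V^{-1} x(0), where the columns of V are the eigenvectors.
λ = -4: A - (-4)I = [[-6, -4], [12, 8]]. Row 1 gives (-6)·v1 + (-4)·v2 = 0, so take v_1 = [2, -3]^T.
λ = -2: A - (-2)I = [[-8, -4], [12, 6]]. Row 1 gives (-8)·v1 + (-4)·v2 = 0, so take v_2 = [1, -2]^T.
V = [v_1 v_2] = [[2, 1], [-3, -2]] has det V = -1, so V^{-1} = adj(V)/det V = [[2, 1], [-3, -2]].
Modal coordinates z(0) = V^{-1} x(0): 2·2 + 1·(-2) = 2; (-3)·2 + (-2)·(-2) = -2; so z(0) = [2, -2]^T.
x_2(t) = Σ_i (v_i)_2 · z_i(0) · e^{λ_i t} (row 2 of V times the modal terms).
x_2(1.0) = (-3)·2·e^{-4·1.0} + (-2)·(-2)·e^{-2·1.0} = (-6)·0.018316 + 4·0.135335 = 0.4314.

0.4314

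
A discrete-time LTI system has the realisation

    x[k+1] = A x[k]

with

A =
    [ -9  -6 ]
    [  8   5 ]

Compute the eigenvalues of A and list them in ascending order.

-3, -1

det(zI - A) = z^2 - (tr A)z + det A, with tr A = (-9) + 5 = -4 and det A = (-9)·5 - (-6)·8 = -45 - (-48) = 3.
So p(z) = det(zI - A) = z^2 + 4z + 3.
Factor z^2 + 4z + 3: two numbers with sum -4 and product 3 are -1 and -3, so z^2 + 4z + 3 = (z + 1)(z + 3).
Hence p(z) = (z + 1) (z + 3), with roots -3, -1.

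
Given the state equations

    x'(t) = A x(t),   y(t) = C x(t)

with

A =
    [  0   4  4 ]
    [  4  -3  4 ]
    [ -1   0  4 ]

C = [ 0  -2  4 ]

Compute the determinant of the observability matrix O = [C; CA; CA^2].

2336

CA = [[-12, 6, 8]]
CA^2 = [[16, -66, 8]]
Observability matrix O = [C; CA; CA^2] = [[0, -2, 4], [-12, 6, 8], [16, -66, 8]]
Expanding along the first row, det(O) = 0·(6·8 - 8·(-66)) - (-2)·((-12)·8 - 8·16) + 4·((-12)·(-66) - 6·16) = 0·576 - (-2)·(-224) + 4·696 = 2336
Since det(O) ≠ 0, rank(O) = 3 and the system is completely observable.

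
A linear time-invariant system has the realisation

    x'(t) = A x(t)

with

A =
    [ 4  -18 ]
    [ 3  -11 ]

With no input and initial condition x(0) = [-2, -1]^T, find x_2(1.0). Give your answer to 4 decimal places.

det(sI - A) = s^2 - (tr A)s + det A, with tr A = 4 + (-11) = -7 and det A = 4·(-11) - (-18)·3 = -44 - (-54) = 10.
So p(s) = det(sI - A) = s^2 + 7s + 10.
Factor s^2 + 7s + 10: two numbers with sum -7 and product 10 are -2 and -5, so s^2 + 7s + 10 = (s + 2)(s + 5).
Hence p(s) = (s + 2) (s + 5), with roots -5, -2.
The eigenvalues -5, -2 are distinct and real, so A is diagonalisable and x(t) = e^{At} x(0) = V diag(e^{λ_i t}) V^{-1} x(0), where the columns of V are the eigenvectors.
λ = -5: A - (-5)I = [[9, -18], [3, -6]]. Row 1 gives 9·v1 + (-18)·v2 = 0, so take v_1 = [-2, -1]^T.
λ = -2: A - (-2)I = [[6, -18], [3, -9]]. Row 1 gives 6·v1 + (-18)·v2 = 0, so take v_2 = [3, 1]^T.
V = [v_1 v_2] = [[-2, 3], [-1, 1]] has det V = 1, so V^{-1} = adj(V)/det V = [[1, -3], [1, -2]].
Modal coordinates z(0) = V^{-1} x(0): 1·(-2) + (-3)·(-1) = 1; 1·(-2) + (-2)·(-1) = 0; so z(0) = [1, 0]^T.
x_2(t) = Σ_i (v_i)_2 · z_i(0) · e^{λ_i t} (row 2 of V times the modal terms).
x_2(1.0) = (-1)·1·e^{-5·1.0} + 1·0·e^{-2·1.0} = (-1)·0.006738 + 0·0.135335 = -0.0067.

-0.0067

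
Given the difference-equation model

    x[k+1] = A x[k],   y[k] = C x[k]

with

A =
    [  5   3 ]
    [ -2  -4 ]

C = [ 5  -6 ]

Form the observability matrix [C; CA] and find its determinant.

417

CA = [[37, 39]]
Observability matrix O = [C; CA] = [[5, -6], [37, 39]]
det(O) = 5·39 - (-6)·37 = 195 - (-222) = 417
Since det(O) ≠ 0, rank(O) = 2 and the system is completely observable.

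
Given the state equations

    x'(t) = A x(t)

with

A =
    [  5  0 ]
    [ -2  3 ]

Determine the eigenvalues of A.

3, 5

det(sI - A) = s^2 - (tr A)s + det A, with tr A = 5 + 3 = 8 and det A = 5·3 - 0·(-2) = 15 - 0 = 15.
So p(s) = det(sI - A) = s^2 - 8s + 15.
Factor s^2 - 8s + 15: two numbers with sum 8 and product 15 are 5 and 3, so s^2 - 8s + 15 = (s - 5)(s - 3).
Hence p(s) = (s - 5) (s - 3), with roots 3, 5.
At least one eigenvalue has non-negative real part, so the system is not asymptotically stable.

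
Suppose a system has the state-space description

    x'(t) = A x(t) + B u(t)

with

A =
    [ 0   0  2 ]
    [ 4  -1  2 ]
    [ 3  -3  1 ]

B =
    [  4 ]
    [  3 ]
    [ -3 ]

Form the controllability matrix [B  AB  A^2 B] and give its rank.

3

AB = [[-6], [7], [0]]
A^2B = [[0], [-31], [-39]]
Controllability matrix C = [B  AB  A^2B] = [[4, -6, 0], [3, 7, -31], [-3, 0, -39]]
det(C) = 4·(7·(-39) - (-31)·0) - (-6)·(3·(-39) - (-31)·(-3)) + 0·(3·0 - 7·(-3)) = 4·(-273) - (-6)·(-210) + 0·21 = -2352 ≠ 0, so rank(C) = 3.
rank(C) = 3 = n, so the pair (A, B) is completely controllable.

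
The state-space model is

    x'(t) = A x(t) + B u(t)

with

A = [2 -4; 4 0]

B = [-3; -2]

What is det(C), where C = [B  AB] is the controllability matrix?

AB = [[2], [-12]]
Controllability matrix C = [B  AB] = [[-3, 2], [-2, -12]]
det(C) = (-3)·(-12) - 2·(-2) = 36 - (-4) = 40
Since det(C) ≠ 0, rank(C) = 2 and the system is completely controllable.

40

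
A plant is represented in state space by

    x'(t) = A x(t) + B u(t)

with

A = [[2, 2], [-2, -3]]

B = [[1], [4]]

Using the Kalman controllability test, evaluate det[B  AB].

-54

AB = [[10], [-14]]
Controllability matrix C = [B  AB] = [[1, 10], [4, -14]]
det(C) = 1·(-14) - 10·4 = -14 - 40 = -54
Since det(C) ≠ 0, rank(C) = 2 and the system is completely controllable.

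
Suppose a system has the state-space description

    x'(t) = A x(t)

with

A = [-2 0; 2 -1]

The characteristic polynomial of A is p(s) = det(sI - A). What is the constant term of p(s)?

For a 2×2 matrix, det(sI - A) = s^2 - (tr A)s + det A.
tr A = -3, det A = 2.
So p(s) = s^2 + 3s + 2.
The constant term is 2.

2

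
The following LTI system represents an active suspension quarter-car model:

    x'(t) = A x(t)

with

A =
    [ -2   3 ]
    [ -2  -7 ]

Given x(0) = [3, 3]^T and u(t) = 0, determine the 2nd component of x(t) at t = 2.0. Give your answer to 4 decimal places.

det(sI - A) = s^2 - (tr A)s + det A, with tr A = (-2) + (-7) = -9 and det A = (-2)·(-7) - 3·(-2) = 14 - (-6) = 20.
So p(s) = det(sI - A) = s^2 + 9s + 20.
Factor s^2 + 9s + 20: two numbers with sum -9 and product 20 are -4 and -5, so s^2 + 9s + 20 = (s + 4)(s + 5).
Hence p(s) = (s + 4) (s + 5), with roots -5, -4.
The eigenvalues -5, -4 are distinct and real, so A is diagonalisable and x(t) = e^{At} x(0) = V diag(e^{λ_i t}) V^{-1} x(0), where the columns of V are the eigenvectors.
λ = -5: A - (-5)I = [[3, 3], [-2, -2]]. Row 1 gives 3·v1 + 3·v2 = 0, so take v_1 = [-1, 1]^T.
λ = -4: A - (-4)I = [[2, 3], [-2, -3]]. Row 1 gives 2·v1 + 3·v2 = 0, so take v_2 = [3, -2]^T.
V = [v_1 v_2] = [[-1, 3], [1, -2]] has det V = -1, so V^{-1} = adj(V)/det V = [[2, 3], [1, 1]].
Modal coordinates z(0) = V^{-1} x(0): 2·3 + 3·3 = 15; 1·3 + 1·3 = 6; so z(0) = [15, 6]^T.
x_2(t) = Σ_i (v_i)_2 · z_i(0) · e^{λ_i t} (row 2 of V times the modal terms).
x_2(2.0) = 1·15·e^{-5·2.0} + (-2)·6·e^{-4·2.0} = 15·0.000045 + (-12)·0.000335 = -0.0033.

-0.0033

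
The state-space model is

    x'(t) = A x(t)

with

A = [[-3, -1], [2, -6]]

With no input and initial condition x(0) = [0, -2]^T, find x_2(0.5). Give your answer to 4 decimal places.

-0.0577

det(sI - A) = s^2 - (tr A)s + det A, with tr A = (-3) + (-6) = -9 and det A = (-3)·(-6) - (-1)·2 = 18 - (-2) = 20.
So p(s) = det(sI - A) = s^2 + 9s + 20.
Factor s^2 + 9s + 20: two numbers with sum -9 and product 20 are -4 and -5, so s^2 + 9s + 20 = (s + 4)(s + 5).
Hence p(s) = (s + 4) (s + 5), with roots -5, -4.
The eigenvalues -5, -4 are distinct and real, so A is diagonalisable and x(t) = e^{At} x(0) = V diag(e^{λ_i t}) V^{-1} x(0), where the columns of V are the eigenvectors.
λ = -5: A - (-5)I = [[2, -1], [2, -1]]. Row 1 gives 2·v1 + (-1)·v2 = 0, so take v_1 = [-1, -2]^T.
λ = -4: A - (-4)I = [[1, -1], [2, -2]]. Row 1 gives 1·v1 + (-1)·v2 = 0, so take v_2 = [-1, -1]^T.
V = [v_1 v_2] = [[-1, -1], [-2, -1]] has det V = -1, so V^{-1} = adj(V)/det V = [[1, -1], [-2, 1]].
Modal coordinates z(0) = V^{-1} x(0): 1·0 + (-1)·(-2) = 2; (-2)·0 + 1·(-2) = -2; so z(0) = [2, -2]^T.
x_2(t) = Σ_i (v_i)_2 · z_i(0) · e^{λ_i t} (row 2 of V times the modal terms).
x_2(0.5) = (-2)·2·e^{-5·0.5} + (-1)·(-2)·e^{-4·0.5} = (-4)·0.082085 + 2·0.135335 = -0.0577.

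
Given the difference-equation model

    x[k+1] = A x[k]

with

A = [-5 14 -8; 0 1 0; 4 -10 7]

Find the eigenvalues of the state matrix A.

-1, 1, 3

det(zI - A) = z^3 - (tr A)z^2 + (M11 + M22 + M33)z - det A, where Mii is the 2×2 principal minor of A obtained by deleting row i and column i.
tr A = (-5) + 1 + 7 = 3; M11 = 1·7 - 0·(-10) = 7 - 0 = 7; M22 = (-5)·7 - (-8)·4 = -35 - (-32) = -3; M33 = (-5)·1 - 14·0 = -5 - 0 = -5; sum of minors = -1.
det A = (-5)·(1·7 - 0·(-10)) - 14·(0·7 - 0·4) + (-8)·(0·(-10) - 1·4) = (-5)·7 - 14·0 + (-8)·(-4) = -3.
So p(z) = det(zI - A) = z^3 - 3z^2 - z + 3.
Rational-root test: any integer root divides 3. Testing small divisors, z = -1 works: p(-1) = -1 + (-3) + 1 + 3 = 0, so (z + 1) is a factor.
Dividing, p(z) = (z + 1)(z^2 - 4z + 3).
Factor z^2 - 4z + 3: two numbers with sum 4 and product 3 are 3 and 1, so z^2 - 4z + 3 = (z - 3)(z - 1).
Hence p(z) = (z - 3) (z - 1) (z + 1), with roots -1, 1, 3.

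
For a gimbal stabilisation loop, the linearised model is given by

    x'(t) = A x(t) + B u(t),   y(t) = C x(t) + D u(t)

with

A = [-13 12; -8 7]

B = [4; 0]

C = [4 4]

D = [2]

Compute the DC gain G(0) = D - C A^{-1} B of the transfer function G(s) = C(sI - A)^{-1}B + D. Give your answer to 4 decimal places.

G(0) = C(-A)^{-1}B + D = -C A^{-1} B + D.
det A = 5, so A^{-1} = (1/5)·adj(A) = [[7/5, -12/5], [8/5, -13/5]]
A^{-1} B = [28/5, 32/5]^T
C A^{-1} B = 48
G(0) = D - C A^{-1} B = 2 - (48) = -46

-46.0000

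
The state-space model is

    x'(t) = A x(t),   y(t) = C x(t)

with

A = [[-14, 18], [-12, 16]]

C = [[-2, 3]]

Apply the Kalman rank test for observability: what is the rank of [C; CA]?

1

CA = [[-8, 12]]
Observability matrix O = [C; CA] = [[-2, 3], [-8, 12]]
Every row of O is a scalar multiple of row 1 = [-2, 3] (multipliers 1, 4), so the rows span a one-dimensional space.
O ≠ 0, hence rank(O) = 1.
rank(O) = 1 < n = 2, so the pair (A, C) is not completely observable.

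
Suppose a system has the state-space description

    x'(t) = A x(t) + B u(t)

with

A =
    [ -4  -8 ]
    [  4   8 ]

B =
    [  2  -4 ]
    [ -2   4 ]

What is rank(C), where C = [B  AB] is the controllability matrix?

AB = [[8, -16], [-8, 16]]
Controllability matrix C = [B  AB] = [[2, -4, 8, -16], [-2, 4, -8, 16]]
Every column of C is a scalar multiple of column 1 = [2, -2] (multipliers 1, -2, 4, -8), so the columns span a one-dimensional space.
C ≠ 0, hence rank(C) = 1.
rank(C) = 1 < n = 2, so the pair (A, B) is not completely controllable.

1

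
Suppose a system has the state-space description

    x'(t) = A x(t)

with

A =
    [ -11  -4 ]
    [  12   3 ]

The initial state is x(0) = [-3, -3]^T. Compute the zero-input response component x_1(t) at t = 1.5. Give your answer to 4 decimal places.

det(sI - A) = s^2 - (tr A)s + det A, with tr A = (-11) + 3 = -8 and det A = (-11)·3 - (-4)·12 = -33 - (-48) = 15.
So p(s) = det(sI - A) = s^2 + 8s + 15.
Factor s^2 + 8s + 15: two numbers with sum -8 and product 15 are -3 and -5, so s^2 + 8s + 15 = (s + 3)(s + 5).
Hence p(s) = (s + 3) (s + 5), with roots -5, -3.
The eigenvalues -5, -3 are distinct and real, so A is diagonalisable and x(t) = e^{At} x(0) = V diag(e^{λ_i t}) V^{-1} x(0), where the columns of V are the eigenvectors.
λ = -5: A - (-5)I = [[-6, -4], [12, 8]]. Row 1 gives (-6)·v1 + (-4)·v2 = 0, so take v_1 = [2, -3]^T.
λ = -3: A - (-3)I = [[-8, -4], [12, 6]]. Row 1 gives (-8)·v1 + (-4)·v2 = 0, so take v_2 = [1, -2]^T.
V = [v_1 v_2] = [[2, 1], [-3, -2]] has det V = -1, so V^{-1} = adj(V)/det V = [[2, 1], [-3, -2]].
Modal coordinates z(0) = V^{-1} x(0): 2·(-3) + 1·(-3) = -9; (-3)·(-3) + (-2)·(-3) = 15; so z(0) = [-9, 15]^T.
x_1(t) = Σ_i (v_i)_1 · z_i(0) · e^{λ_i t} (row 1 of V times the modal terms).
x_1(1.5) = 2·(-9)·e^{-5·1.5} + 1·15·e^{-3·1.5} = (-18)·0.000553 + 15·0.011109 = 0.1567.

0.1567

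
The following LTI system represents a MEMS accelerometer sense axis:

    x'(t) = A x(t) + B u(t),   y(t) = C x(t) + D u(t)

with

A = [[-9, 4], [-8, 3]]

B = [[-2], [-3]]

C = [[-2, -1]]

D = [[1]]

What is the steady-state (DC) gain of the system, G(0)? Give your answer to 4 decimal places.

G(0) = C(-A)^{-1}B + D = -C A^{-1} B + D.
det A = 5, so A^{-1} = (1/5)·adj(A) = [[3/5, -4/5], [8/5, -9/5]]
A^{-1} B = [6/5, 11/5]^T
C A^{-1} B = -23/5
G(0) = D - C A^{-1} B = 1 - (-23/5) = 28/5 ≈ 5.6000

5.6000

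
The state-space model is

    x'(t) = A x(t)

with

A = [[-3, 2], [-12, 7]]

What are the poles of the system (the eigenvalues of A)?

det(sI - A) = s^2 - (tr A)s + det A, with tr A = (-3) + 7 = 4 and det A = (-3)·7 - 2·(-12) = -21 - (-24) = 3.
So p(s) = det(sI - A) = s^2 - 4s + 3.
Factor s^2 - 4s + 3: two numbers with sum 4 and product 3 are 3 and 1, so s^2 - 4s + 3 = (s - 3)(s - 1).
Hence p(s) = (s - 3) (s - 1), with roots 1, 3.
At least one eigenvalue has non-negative real part, so the system is not asymptotically stable.

1, 3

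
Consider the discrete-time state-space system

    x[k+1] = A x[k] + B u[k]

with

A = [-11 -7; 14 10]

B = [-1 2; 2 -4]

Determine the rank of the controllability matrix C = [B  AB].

AB = [[-3, 6], [6, -12]]
Controllability matrix C = [B  AB] = [[-1, 2, -3, 6], [2, -4, 6, -12]]
Every column of C is a scalar multiple of column 1 = [-1, 2] (multipliers 1, -2, 3, -6), so the columns span a one-dimensional space.
C ≠ 0, hence rank(C) = 1.
rank(C) = 1 < n = 2, so the pair (A, B) is not completely controllable.

1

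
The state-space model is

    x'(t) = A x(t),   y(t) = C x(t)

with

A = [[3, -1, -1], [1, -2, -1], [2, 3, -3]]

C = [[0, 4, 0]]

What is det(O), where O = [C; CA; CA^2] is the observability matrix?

-192

CA = [[4, -8, -4]]
CA^2 = [[-4, 0, 16]]
Observability matrix O = [C; CA; CA^2] = [[0, 4, 0], [4, -8, -4], [-4, 0, 16]]
Expanding along the first row, det(O) = 0·((-8)·16 - (-4)·0) - 4·(4·16 - (-4)·(-4)) + 0·(4·0 - (-8)·(-4)) = 0·(-128) - 4·48 + 0·(-32) = -192
Since det(O) ≠ 0, rank(O) = 3 and the system is completely observable.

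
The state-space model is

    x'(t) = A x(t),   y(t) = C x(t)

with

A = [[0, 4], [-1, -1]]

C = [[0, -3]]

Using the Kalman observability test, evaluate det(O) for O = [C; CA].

CA = [[3, 3]]
Observability matrix O = [C; CA] = [[0, -3], [3, 3]]
det(O) = 0·3 - (-3)·3 = 0 - (-9) = 9
Since det(O) ≠ 0, rank(O) = 2 and the system is completely observable.

9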